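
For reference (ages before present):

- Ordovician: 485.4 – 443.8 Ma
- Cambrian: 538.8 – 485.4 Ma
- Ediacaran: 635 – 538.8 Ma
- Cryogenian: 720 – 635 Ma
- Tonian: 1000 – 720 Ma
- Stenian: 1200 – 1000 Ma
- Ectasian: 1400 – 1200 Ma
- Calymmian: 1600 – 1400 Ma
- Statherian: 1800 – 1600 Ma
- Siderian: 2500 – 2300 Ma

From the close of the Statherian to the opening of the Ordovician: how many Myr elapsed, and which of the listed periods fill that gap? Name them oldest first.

End of Statherian = 1600 Ma; start of Ordovician = 485.4 Ma.
Gap = 1600 − 485.4 = 1114.6 Myr.
Periods wholly inside 1600–485.4 Ma: Calymmian (1600–1400), Ectasian (1400–1200), Stenian (1200–1000), Tonian (1000–720), Cryogenian (720–635), Ediacaran (635–538.8), Cambrian (538.8–485.4).

1114.6 million years; Calymmian, Ectasian, Stenian, Tonian, Cryogenian, Ediacaran, Cambrian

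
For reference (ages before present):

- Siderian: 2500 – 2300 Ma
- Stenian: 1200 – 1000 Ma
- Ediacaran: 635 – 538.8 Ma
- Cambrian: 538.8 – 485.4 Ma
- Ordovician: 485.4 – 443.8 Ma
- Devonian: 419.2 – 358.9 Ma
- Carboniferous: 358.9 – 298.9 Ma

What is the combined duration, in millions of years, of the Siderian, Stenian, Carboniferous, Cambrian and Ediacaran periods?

Each duration: Siderian = 200; Stenian = 200; Carboniferous = 60; Cambrian = 53.4; Ediacaran = 96.2.
Sum: 200 + 200 + 60 + 53.4 + 96.2 = 609.6 Myr.

609.6 million years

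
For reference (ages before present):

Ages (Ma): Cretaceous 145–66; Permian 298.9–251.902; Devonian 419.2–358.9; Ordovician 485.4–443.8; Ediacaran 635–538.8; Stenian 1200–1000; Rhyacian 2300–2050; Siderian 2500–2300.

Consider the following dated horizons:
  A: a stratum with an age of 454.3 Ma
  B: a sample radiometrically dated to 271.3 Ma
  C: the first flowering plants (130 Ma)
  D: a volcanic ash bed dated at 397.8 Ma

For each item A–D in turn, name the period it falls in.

A — Ordovician; B — Permian; C — Cretaceous; D — Devonian

Match each age against the start–end ranges in the excerpt: A = 454.3 Ma → Ordovician (485.4–443.8); B = 271.3 Ma → Permian (298.9–251.902); C = 130 Ma → Cretaceous (145–66); D = 397.8 Ma → Devonian (419.2–358.9).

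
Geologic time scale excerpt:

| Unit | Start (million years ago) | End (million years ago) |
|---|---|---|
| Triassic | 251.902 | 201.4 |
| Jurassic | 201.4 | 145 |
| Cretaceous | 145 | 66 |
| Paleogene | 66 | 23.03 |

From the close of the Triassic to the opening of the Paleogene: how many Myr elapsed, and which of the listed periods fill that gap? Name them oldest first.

135.4 million years; Jurassic, Cretaceous

End of Triassic = 201.4 Ma; start of Paleogene = 66 Ma.
Gap = 201.4 − 66 = 135.4 Myr.
Periods wholly inside 201.4–66 Ma: Jurassic (201.4–145), Cretaceous (145–66).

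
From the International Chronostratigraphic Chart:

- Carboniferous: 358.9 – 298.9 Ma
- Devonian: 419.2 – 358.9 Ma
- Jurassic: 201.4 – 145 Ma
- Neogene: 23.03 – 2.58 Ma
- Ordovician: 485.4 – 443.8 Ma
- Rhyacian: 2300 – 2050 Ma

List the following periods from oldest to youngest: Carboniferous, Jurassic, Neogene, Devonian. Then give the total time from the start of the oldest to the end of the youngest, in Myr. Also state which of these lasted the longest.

Start ages (Ma): Devonian 419.2, Carboniferous 358.9, Jurassic 201.4, Neogene 23.03.
Ordered oldest to youngest: Devonian, Carboniferous, Jurassic, Neogene.
Span = 419.2 − 2.58 = 416.62 Myr.
Durations: Devonian 60.3, Neogene 20.45, Carboniferous 60, Jurassic 56.4 → longest is Devonian (60.3 Myr).

Devonian → Carboniferous → Jurassic → Neogene; total span 416.62 Myr; longest is Devonian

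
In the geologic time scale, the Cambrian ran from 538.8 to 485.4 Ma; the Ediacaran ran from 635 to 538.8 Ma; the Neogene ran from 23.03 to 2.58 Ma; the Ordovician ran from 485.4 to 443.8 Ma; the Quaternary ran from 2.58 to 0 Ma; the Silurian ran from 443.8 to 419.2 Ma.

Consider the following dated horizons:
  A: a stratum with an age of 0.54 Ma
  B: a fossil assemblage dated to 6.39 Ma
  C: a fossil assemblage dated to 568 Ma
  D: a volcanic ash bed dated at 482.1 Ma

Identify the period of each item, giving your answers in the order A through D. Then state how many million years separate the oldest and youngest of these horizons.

A — Quaternary; B — Neogene; C — Ediacaran; D — Ordovician; span 567.46 million years

Match each age against the start–end ranges in the excerpt: A = 0.54 Ma → Quaternary (2.58–0); B = 6.39 Ma → Neogene (23.03–2.58); C = 568 Ma → Ediacaran (635–538.8); D = 482.1 Ma → Ordovician (485.4–443.8).
The largest age is 568 Ma and the smallest is 0.54 Ma; their difference is 567.46 Myr.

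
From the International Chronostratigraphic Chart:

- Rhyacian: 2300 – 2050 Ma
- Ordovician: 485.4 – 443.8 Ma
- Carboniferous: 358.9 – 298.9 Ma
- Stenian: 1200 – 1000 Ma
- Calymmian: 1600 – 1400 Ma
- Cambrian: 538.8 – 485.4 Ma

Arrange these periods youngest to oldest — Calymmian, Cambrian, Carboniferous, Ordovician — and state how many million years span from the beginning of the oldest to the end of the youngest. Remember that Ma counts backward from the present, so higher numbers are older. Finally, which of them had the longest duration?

Carboniferous → Ordovician → Cambrian → Calymmian; total span 1301.1 Myr; longest is Calymmian

From the excerpt: Calymmian 1600–1400; Cambrian 538.8–485.4; Carboniferous 358.9–298.9; Ordovician 485.4–443.8 (Ma).
Larger Ma is earlier, so the oldest is Calymmian and the youngest is Carboniferous; youngest to oldest: Carboniferous, Ordovician, Cambrian, Calymmian.
Oldest start 1600 minus youngest end 298.9 gives 1301.1 Myr overall.
Individual lengths (start − end): Carboniferous 60; Cambrian 53.4; Ordovician 41.6; Calymmian 200. The largest is Calymmian at 200 Myr.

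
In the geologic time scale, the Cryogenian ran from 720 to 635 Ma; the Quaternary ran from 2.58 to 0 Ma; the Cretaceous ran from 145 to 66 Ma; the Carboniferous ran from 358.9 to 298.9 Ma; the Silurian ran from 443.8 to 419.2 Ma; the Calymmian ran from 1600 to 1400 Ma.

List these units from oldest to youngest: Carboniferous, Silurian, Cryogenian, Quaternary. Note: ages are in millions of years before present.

Cryogenian, Silurian, Carboniferous, Quaternary

Read off each span (Ma): Carboniferous 358.9–298.9; Silurian 443.8–419.2; Cryogenian 720–635; Quaternary 2.58–0.
Larger Ma is older, so oldest→youngest is Cryogenian, Silurian, Carboniferous, Quaternary.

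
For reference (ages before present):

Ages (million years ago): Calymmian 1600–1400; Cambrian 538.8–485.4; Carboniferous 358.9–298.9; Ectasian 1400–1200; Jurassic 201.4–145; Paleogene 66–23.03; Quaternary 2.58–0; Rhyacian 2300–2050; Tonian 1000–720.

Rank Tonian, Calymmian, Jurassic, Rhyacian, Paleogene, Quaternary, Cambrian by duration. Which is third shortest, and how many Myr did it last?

Cambrian, 53.4 million years

Start − end for each: Tonian 1000 − 720 = 280; Calymmian 1600 − 1400 = 200; Jurassic 201.4 − 145 = 56.4; Rhyacian 2300 − 2050 = 250; Paleogene 66 − 23.03 = 42.97; Quaternary 2.58 − 0 = 2.58; Cambrian 538.8 − 485.4 = 53.4.
Ranking these from shortest: Quaternary < Paleogene < Cambrian < Jurassic < Calymmian < Rhyacian < Tonian.
Position 3 in that ranking is Cambrian, which lasted 53.4 Myr.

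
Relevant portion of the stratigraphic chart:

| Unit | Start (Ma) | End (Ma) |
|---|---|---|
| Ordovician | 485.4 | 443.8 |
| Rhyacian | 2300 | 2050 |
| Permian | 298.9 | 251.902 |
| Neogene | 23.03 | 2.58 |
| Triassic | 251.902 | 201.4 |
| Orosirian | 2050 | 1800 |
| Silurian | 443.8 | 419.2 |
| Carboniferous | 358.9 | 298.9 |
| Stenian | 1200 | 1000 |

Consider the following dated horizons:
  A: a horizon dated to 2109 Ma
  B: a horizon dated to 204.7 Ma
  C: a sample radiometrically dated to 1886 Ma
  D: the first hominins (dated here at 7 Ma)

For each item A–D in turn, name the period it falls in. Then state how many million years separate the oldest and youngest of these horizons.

A — Rhyacian; B — Triassic; C — Orosirian; D — Neogene; span 2102 million years

A: 2109 Ma lies in 2300–2050 Ma, so Rhyacian.
B: 204.7 Ma lies in 251.902–201.4 Ma, so Triassic.
C: 1886 Ma lies in 2050–1800 Ma, so Orosirian.
D: 7 Ma lies in 23.03–2.58 Ma, so Neogene.
Oldest = 2109 Ma, youngest = 7 Ma → span 2102 Myr.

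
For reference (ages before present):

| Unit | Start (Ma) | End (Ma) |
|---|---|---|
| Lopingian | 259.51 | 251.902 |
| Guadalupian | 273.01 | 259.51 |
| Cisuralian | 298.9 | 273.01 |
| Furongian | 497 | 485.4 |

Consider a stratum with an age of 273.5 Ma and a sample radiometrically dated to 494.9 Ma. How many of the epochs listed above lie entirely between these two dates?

0

Checking each listed span, none has both start < 494.9 Ma and end > 273.5 Ma — every epoch straddles one of the two dates or lies outside them — so the count is 0.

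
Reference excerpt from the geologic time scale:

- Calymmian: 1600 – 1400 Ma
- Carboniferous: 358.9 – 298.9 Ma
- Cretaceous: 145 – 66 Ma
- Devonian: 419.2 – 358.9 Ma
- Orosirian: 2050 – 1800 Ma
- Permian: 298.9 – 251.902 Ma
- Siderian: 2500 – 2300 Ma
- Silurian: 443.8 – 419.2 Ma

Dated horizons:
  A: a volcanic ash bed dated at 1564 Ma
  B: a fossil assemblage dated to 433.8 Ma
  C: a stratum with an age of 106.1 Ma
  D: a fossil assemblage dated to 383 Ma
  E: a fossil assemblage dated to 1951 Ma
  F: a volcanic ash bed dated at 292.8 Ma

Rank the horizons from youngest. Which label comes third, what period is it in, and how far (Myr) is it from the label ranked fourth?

Smaller Ma means younger, so youngest first: C 106.1 < F 292.8 < D 383 < B 433.8 < A 1564 < E 1951.
Counting 3 along gives D (383 Ma); the excerpt puts that inside the Devonian, 419.2–358.9 Ma.
Next in line is B (433.8 Ma), and 433.8 − 383 = 50.8 Myr.

D, in the Devonian; 50.8 million years to B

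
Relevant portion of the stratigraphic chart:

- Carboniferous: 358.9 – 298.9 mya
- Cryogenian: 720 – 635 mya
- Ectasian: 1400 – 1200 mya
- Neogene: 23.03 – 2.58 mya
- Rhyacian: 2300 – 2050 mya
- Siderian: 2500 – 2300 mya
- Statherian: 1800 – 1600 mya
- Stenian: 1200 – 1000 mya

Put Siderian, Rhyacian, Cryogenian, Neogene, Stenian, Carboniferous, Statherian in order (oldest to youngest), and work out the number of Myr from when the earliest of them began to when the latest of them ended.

Siderian → Rhyacian → Statherian → Stenian → Cryogenian → Carboniferous → Neogene; total span 2497.42 Myr

From the excerpt: Siderian 2500–2300; Rhyacian 2300–2050; Cryogenian 720–635; Neogene 23.03–2.58; Stenian 1200–1000; Carboniferous 358.9–298.9; Statherian 1800–1600 (Ma).
Larger Ma is earlier, so the oldest is Siderian and the youngest is Neogene; oldest to youngest: Siderian, Rhyacian, Statherian, Stenian, Cryogenian, Carboniferous, Neogene.
Oldest start 2500 minus youngest end 2.58 gives 2497.42 Myr overall.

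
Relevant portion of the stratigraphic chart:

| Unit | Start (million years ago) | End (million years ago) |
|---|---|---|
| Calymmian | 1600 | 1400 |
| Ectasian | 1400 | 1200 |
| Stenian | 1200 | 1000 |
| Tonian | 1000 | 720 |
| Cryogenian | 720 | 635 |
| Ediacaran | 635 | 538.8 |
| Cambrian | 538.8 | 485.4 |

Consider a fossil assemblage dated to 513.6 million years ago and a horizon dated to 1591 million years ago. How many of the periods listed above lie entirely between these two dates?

5

The older date is 1591 Ma and the younger is 513.6 Ma.
Periods with start < 1591 and end > 513.6 Ma: Ectasian (1400–1200), Stenian (1200–1000), Tonian (1000–720), Cryogenian (720–635), Ediacaran (635–538.8).
That is 5 complete periods.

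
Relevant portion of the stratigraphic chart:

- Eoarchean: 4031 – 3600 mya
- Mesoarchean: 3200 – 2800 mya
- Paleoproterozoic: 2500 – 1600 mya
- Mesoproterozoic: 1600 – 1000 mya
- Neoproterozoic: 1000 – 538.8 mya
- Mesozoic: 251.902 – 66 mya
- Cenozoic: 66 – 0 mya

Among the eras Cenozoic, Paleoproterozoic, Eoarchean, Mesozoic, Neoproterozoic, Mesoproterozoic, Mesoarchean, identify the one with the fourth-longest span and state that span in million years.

Eoarchean, 431 million years

Durations: Cenozoic 66; Paleoproterozoic 900; Eoarchean 431; Mesozoic 185.902; Neoproterozoic 461.2; Mesoproterozoic 600; Mesoarchean 400 Myr.
Sorted longest-first: Paleoproterozoic (900), Mesoproterozoic (600), Neoproterozoic (461.2), Eoarchean (431), Mesoarchean (400), Mesozoic (185.902), Cenozoic (66).
The fourth longest is Eoarchean at 431 Myr.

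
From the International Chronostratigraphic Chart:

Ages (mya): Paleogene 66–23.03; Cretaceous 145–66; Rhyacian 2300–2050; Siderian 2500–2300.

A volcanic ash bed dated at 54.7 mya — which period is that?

Paleogene

54.7 Ma lies between 66 and 23.03 Ma, so it falls in the Paleogene.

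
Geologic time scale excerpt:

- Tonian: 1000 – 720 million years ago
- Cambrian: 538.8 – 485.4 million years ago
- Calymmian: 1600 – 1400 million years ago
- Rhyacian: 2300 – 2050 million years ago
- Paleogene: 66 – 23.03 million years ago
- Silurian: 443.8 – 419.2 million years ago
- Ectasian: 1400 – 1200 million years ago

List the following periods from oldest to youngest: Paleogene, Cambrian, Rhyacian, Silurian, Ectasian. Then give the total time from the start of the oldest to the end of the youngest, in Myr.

Rhyacian → Ectasian → Cambrian → Silurian → Paleogene; total span 2276.97 Myr

Start ages (Ma): Rhyacian 2300, Ectasian 1400, Cambrian 538.8, Silurian 443.8, Paleogene 66.
Ordered oldest to youngest: Rhyacian, Ectasian, Cambrian, Silurian, Paleogene.
Span = 2300 − 23.03 = 2276.97 Myr.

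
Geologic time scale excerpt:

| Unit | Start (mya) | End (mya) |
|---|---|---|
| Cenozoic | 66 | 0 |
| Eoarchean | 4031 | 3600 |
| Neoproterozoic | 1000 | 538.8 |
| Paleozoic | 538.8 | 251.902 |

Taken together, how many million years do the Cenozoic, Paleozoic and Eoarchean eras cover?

Duration is start − end for each: (66 − 0) + (538.8 − 251.902) + (4031 − 3600).
That is 66 + 286.898 + 431, which totals 783.898 million years.

783.898 million years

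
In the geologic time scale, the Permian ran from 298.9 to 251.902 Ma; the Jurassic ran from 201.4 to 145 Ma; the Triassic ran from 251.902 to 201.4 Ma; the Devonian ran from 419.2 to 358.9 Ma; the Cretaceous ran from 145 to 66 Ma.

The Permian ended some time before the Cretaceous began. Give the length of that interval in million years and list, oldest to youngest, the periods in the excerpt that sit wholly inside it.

106.902 million years; Triassic, Jurassic

The Permian closes at 251.902 Ma and the Cretaceous opens at 145 Ma, so the interval is 251.902 − 145 = 106.902 Myr.
A period fits inside if it starts at or after 251.902 Ma and ends at or before 145 Ma; oldest first that gives Triassic, Jurassic.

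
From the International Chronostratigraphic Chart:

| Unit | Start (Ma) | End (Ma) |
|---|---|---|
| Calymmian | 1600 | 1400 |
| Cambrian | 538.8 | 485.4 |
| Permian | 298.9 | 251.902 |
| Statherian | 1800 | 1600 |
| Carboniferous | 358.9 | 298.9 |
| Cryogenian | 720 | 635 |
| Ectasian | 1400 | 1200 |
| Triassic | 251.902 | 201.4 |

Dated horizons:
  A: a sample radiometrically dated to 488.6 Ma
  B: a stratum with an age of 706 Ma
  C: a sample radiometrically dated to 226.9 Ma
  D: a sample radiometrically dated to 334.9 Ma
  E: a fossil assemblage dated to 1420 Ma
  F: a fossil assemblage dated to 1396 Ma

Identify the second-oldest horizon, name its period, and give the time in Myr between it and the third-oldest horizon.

Larger Ma means older, so oldest first: E 1420 > F 1396 > B 706 > A 488.6 > D 334.9 > C 226.9.
Counting 2 along gives F (1396 Ma); the excerpt puts that inside the Ectasian, 1400–1200 Ma.
Next in line is B (706 Ma), and 1396 − 706 = 690 Myr.

F, in the Ectasian; 690 million years to B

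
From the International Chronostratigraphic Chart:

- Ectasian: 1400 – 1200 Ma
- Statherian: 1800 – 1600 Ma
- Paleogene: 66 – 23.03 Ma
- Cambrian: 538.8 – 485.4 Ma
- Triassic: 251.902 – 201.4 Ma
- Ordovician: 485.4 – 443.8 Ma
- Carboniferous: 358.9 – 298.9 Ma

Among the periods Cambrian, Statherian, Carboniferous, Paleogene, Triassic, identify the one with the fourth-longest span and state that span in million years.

Start − end for each: Cambrian 538.8 − 485.4 = 53.4; Statherian 1800 − 1600 = 200; Carboniferous 358.9 − 298.9 = 60; Paleogene 66 − 23.03 = 42.97; Triassic 251.902 − 201.4 = 50.502.
Ranking these from longest: Statherian > Carboniferous > Cambrian > Triassic > Paleogene.
Position 4 in that ranking is Triassic, which lasted 50.502 Myr.

Triassic, 50.502 million years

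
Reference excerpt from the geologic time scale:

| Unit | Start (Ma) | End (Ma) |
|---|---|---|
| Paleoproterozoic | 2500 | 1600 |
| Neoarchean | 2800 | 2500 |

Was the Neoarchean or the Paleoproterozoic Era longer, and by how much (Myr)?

Neoarchean: 2800 − 2500 = 300 Myr.
Paleoproterozoic: 2500 − 1600 = 900 Myr.
Difference: 900 − 300 = 600 Myr, so the Paleoproterozoic was longer.

Paleoproterozoic, by 600 million years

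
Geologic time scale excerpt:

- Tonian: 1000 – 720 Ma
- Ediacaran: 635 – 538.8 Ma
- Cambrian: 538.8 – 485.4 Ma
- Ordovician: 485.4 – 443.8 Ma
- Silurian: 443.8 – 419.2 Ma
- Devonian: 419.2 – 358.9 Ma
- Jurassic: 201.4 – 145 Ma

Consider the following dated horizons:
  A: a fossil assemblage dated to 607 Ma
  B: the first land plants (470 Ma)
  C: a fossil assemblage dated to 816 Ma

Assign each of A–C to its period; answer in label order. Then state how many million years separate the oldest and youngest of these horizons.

Match each age against the start–end ranges in the excerpt: A = 607 Ma → Ediacaran (635–538.8); B = 470 Ma → Ordovician (485.4–443.8); C = 816 Ma → Tonian (1000–720).
The largest age is 816 Ma and the smallest is 470 Ma; their difference is 346 Myr.

A — Ediacaran; B — Ordovician; C — Tonian; span 346 million years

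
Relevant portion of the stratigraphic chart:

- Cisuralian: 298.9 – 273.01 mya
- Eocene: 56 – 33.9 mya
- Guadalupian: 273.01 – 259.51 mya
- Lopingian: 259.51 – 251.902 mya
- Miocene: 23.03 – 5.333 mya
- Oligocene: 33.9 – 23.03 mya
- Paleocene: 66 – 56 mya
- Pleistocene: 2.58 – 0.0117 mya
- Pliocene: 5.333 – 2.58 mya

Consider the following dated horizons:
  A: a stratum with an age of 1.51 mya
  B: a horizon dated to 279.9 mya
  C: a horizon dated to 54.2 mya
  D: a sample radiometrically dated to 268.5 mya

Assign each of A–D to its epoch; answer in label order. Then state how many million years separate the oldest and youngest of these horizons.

A — Pleistocene; B — Cisuralian; C — Eocene; D — Guadalupian; span 278.39 million years

A: 1.51 Ma lies in 2.58–0.0117 Ma, so Pleistocene.
B: 279.9 Ma lies in 298.9–273.01 Ma, so Cisuralian.
C: 54.2 Ma lies in 56–33.9 Ma, so Eocene.
D: 268.5 Ma lies in 273.01–259.51 Ma, so Guadalupian.
Oldest = 279.9 Ma, youngest = 1.51 Ma → span 278.39 Myr.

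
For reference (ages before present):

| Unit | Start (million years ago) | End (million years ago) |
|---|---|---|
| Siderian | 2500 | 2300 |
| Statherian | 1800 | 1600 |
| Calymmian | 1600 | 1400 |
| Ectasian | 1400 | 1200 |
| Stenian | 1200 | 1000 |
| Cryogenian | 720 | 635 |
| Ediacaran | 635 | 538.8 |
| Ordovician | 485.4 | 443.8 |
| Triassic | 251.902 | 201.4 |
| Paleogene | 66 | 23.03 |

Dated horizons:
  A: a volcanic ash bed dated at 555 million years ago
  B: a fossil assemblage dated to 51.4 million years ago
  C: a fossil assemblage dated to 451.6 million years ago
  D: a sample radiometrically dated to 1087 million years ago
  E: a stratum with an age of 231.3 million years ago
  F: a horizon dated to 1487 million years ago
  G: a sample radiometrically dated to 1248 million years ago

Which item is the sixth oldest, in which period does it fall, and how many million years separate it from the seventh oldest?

E, in the Triassic; 179.9 million years to B

Larger Ma means older, so oldest first: F 1487 > G 1248 > D 1087 > A 555 > C 451.6 > E 231.3 > B 51.4.
Counting 6 along gives E (231.3 Ma); the excerpt puts that inside the Triassic, 251.902–201.4 Ma.
Next in line is B (51.4 Ma), and 231.3 − 51.4 = 179.9 Myr.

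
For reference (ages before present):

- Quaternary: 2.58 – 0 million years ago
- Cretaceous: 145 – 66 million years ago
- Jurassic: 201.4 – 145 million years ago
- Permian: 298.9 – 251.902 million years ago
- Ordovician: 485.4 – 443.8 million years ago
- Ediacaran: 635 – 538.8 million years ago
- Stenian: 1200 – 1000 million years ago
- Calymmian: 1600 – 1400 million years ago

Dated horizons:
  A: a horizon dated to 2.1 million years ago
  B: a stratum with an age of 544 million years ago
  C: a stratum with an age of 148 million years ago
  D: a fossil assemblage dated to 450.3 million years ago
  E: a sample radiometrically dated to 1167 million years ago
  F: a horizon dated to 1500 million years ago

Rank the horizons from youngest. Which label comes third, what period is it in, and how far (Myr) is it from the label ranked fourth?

Smaller Ma means younger, so youngest first: A 2.1 < C 148 < D 450.3 < B 544 < E 1167 < F 1500.
Counting 3 along gives D (450.3 Ma); the excerpt puts that inside the Ordovician, 485.4–443.8 Ma.
Next in line is B (544 Ma), and 544 − 450.3 = 93.7 Myr.

D, in the Ordovician; 93.7 million years to B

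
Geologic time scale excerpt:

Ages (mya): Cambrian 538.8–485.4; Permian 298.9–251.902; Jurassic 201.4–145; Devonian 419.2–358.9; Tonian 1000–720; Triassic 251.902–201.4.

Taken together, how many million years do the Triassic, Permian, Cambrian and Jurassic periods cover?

Each duration: Triassic = 50.502; Permian = 46.998; Cambrian = 53.4; Jurassic = 56.4.
Sum: 50.502 + 46.998 + 53.4 + 56.4 = 207.3 Myr.

207.3 million years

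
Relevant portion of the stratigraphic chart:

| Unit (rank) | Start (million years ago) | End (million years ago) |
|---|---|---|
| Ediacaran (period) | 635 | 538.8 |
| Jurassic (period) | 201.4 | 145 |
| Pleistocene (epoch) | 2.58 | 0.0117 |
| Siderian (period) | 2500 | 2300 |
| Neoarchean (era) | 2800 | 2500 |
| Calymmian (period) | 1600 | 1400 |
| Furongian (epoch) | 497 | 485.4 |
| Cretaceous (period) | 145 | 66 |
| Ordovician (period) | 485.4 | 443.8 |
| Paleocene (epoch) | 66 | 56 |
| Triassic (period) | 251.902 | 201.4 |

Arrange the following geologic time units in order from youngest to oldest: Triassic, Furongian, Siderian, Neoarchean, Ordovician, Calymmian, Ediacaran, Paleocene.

Paleocene, then Triassic, then Ordovician, then Furongian, then Ediacaran, then Calymmian, then Siderian, then Neoarchean

The oldest of these is Neoarchean (starts 2800 Ma) and the youngest is Paleocene (ends 56 Ma).
In between, by decreasing start age: Siderian (2500), Calymmian (1600), Ediacaran (635), Furongian (497), Ordovician (485.4), Triassic (251.902).
Listing youngest first means reversing that sequence.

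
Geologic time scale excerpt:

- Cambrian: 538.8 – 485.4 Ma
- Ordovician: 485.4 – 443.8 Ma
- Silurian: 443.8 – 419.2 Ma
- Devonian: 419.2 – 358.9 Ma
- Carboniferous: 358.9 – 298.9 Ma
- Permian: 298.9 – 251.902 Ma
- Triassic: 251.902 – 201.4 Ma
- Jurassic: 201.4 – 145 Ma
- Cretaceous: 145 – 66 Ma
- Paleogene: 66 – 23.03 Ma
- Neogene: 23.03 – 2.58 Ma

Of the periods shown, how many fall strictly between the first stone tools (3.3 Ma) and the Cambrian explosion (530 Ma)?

530 Ma sits inside the Cambrian (538.8–485.4) and 3.3 Ma inside the Neogene (23.03–2.58); neither of those is wholly between the two dates.
The listed periods lying completely between them are Ordovician, Silurian, Devonian, Carboniferous, Permian, Triassic, Jurassic, Cretaceous, Paleogene — 9 in all.

9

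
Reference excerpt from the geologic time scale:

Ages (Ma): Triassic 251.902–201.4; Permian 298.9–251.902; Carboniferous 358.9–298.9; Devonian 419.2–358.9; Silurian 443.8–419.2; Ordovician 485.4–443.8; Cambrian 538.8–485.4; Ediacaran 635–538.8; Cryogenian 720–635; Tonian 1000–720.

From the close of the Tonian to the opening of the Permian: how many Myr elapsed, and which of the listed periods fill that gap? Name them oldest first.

421.1 million years; Cryogenian, Ediacaran, Cambrian, Ordovician, Silurian, Devonian, Carboniferous

The Tonian closes at 720 Ma and the Permian opens at 298.9 Ma, so the interval is 720 − 298.9 = 421.1 Myr.
A period fits inside if it starts at or after 720 Ma and ends at or before 298.9 Ma; oldest first that gives Cryogenian, Ediacaran, Cambrian, Ordovician, Silurian, Devonian, Carboniferous.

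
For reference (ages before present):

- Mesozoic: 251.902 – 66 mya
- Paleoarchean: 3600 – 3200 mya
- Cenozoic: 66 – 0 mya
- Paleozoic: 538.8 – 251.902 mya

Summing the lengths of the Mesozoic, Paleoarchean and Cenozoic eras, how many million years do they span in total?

651.902 million years

Duration is start − end for each: (251.902 − 66) + (3600 − 3200) + (66 − 0).
That is 185.902 + 400 + 66, which totals 651.902 million years.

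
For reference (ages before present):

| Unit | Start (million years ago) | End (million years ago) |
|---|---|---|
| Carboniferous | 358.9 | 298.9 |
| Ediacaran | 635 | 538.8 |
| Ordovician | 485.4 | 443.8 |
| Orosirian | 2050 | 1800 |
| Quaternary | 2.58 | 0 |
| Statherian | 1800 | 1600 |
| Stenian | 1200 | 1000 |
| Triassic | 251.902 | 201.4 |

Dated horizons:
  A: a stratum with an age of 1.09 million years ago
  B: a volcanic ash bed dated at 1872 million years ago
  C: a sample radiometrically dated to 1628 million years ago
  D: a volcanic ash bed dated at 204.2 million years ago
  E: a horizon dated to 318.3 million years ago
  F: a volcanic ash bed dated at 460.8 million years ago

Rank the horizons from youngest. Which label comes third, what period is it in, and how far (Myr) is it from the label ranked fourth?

Sorted youngest-first by Ma: A (1.09), D (204.2), E (318.3), F (460.8), C (1628), B (1872).
The third youngest is E at 318.3 Ma, which lies in 358.9–298.9 Ma: the Carboniferous.
The fourth youngest is F at 460.8 Ma; separation = |318.3 − 460.8| = 142.5 Myr.

E, in the Carboniferous; 142.5 million years to F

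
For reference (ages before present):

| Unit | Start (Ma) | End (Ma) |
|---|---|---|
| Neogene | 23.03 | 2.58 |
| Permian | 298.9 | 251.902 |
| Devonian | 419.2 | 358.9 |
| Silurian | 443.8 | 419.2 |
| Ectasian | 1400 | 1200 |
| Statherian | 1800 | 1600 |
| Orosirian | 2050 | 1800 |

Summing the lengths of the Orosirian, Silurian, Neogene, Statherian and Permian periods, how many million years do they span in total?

542.048 million years

Each duration: Orosirian = 250; Silurian = 24.6; Neogene = 20.45; Statherian = 200; Permian = 46.998.
Sum: 250 + 24.6 + 20.45 + 200 + 46.998 = 542.048 Myr.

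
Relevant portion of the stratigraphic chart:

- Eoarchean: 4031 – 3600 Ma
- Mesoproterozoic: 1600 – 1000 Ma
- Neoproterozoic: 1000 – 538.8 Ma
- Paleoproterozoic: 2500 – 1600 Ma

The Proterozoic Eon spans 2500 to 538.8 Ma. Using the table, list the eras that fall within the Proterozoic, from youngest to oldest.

Neoproterozoic, Mesoproterozoic, Paleoproterozoic

Eras with both bounds inside 2500–538.8 Ma: Neoproterozoic (1000–538.8), Mesoproterozoic (1600–1000), Paleoproterozoic (2500–1600).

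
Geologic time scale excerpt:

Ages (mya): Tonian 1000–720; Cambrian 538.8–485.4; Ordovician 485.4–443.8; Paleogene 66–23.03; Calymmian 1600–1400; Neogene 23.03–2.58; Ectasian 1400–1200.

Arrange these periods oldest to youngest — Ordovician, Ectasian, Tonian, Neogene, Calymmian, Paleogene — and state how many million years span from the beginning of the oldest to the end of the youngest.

From the excerpt: Ordovician 485.4–443.8; Ectasian 1400–1200; Tonian 1000–720; Neogene 23.03–2.58; Calymmian 1600–1400; Paleogene 66–23.03 (Ma).
Larger Ma is earlier, so the oldest is Calymmian and the youngest is Neogene; oldest to youngest: Calymmian, Ectasian, Tonian, Ordovician, Paleogene, Neogene.
Oldest start 1600 minus youngest end 2.58 gives 1597.42 Myr overall.

Calymmian → Ectasian → Tonian → Ordovician → Paleogene → Neogene; total span 1597.42 Myr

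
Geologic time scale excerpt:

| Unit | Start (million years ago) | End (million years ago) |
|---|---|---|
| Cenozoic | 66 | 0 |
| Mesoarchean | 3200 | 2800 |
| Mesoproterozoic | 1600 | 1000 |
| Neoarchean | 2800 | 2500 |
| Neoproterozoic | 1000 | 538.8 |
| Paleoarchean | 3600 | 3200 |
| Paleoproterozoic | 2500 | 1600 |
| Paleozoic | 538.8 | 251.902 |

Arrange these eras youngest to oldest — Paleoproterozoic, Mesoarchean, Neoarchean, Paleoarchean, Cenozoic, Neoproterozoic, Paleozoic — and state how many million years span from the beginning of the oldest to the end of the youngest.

Start ages (Ma): Paleoarchean 3600, Mesoarchean 3200, Neoarchean 2800, Paleoproterozoic 2500, Neoproterozoic 1000, Paleozoic 538.8, Cenozoic 66.
Ordered youngest to oldest: Cenozoic, Paleozoic, Neoproterozoic, Paleoproterozoic, Neoarchean, Mesoarchean, Paleoarchean.
Span = 3600 − 0 = 3600 Myr.

Cenozoic, Paleozoic, Neoproterozoic, Paleoproterozoic, Neoarchean, Mesoarchean, Paleoarchean; total span 3600 Myr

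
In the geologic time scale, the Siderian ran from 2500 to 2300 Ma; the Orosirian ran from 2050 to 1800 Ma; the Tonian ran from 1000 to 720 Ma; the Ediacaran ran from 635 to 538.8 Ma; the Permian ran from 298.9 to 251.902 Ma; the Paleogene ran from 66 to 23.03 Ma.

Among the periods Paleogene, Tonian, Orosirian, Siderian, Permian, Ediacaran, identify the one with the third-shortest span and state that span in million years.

Ediacaran, 96.2 million years

Durations: Paleogene 42.97; Tonian 280; Orosirian 250; Siderian 200; Permian 46.998; Ediacaran 96.2 Myr.
Sorted shortest-first: Paleogene (42.97), Permian (46.998), Ediacaran (96.2), Siderian (200), Orosirian (250), Tonian (280).
The third shortest is Ediacaran at 96.2 Myr.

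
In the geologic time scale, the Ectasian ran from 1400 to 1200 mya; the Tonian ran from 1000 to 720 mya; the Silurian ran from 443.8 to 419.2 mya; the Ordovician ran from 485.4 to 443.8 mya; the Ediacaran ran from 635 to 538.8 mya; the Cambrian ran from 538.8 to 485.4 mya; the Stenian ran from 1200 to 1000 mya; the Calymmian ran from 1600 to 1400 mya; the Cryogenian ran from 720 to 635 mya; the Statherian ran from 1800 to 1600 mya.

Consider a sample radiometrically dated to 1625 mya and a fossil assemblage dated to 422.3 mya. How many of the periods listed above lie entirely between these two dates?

8

The older date is 1625 Ma and the younger is 422.3 Ma.
Periods with start < 1625 and end > 422.3 Ma: Calymmian (1600–1400), Ectasian (1400–1200), Stenian (1200–1000), Tonian (1000–720), Cryogenian (720–635), Ediacaran (635–538.8), Cambrian (538.8–485.4), Ordovician (485.4–443.8).
That is 8 complete periods.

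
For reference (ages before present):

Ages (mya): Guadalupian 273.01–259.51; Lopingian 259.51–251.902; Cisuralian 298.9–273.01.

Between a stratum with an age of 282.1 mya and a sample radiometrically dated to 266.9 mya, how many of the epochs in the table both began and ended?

Checking each listed span, none has both start < 282.1 Ma and end > 266.9 Ma — every epoch straddles one of the two dates or lies outside them — so the count is 0.

0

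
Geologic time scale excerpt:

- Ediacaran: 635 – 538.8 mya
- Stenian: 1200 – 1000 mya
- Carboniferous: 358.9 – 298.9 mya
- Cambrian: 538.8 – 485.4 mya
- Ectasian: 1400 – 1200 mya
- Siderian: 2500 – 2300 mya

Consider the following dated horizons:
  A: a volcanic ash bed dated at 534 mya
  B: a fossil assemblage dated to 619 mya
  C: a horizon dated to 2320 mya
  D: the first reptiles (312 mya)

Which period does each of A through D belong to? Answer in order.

Match each age against the start–end ranges in the excerpt: A = 534 Ma → Cambrian (538.8–485.4); B = 619 Ma → Ediacaran (635–538.8); C = 2320 Ma → Siderian (2500–2300); D = 312 Ma → Carboniferous (358.9–298.9).

A — Cambrian; B — Ediacaran; C — Siderian; D — Carboniferous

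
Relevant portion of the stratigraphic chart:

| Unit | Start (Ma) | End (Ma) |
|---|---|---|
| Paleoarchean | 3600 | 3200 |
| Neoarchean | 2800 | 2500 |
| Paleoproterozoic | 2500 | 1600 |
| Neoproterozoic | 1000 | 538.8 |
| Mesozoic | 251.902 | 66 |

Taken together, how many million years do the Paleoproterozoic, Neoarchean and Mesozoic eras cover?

1385.902 million years

Duration is start − end for each: (2500 − 1600) + (2800 − 2500) + (251.902 − 66).
That is 900 + 300 + 185.902, which totals 1385.902 million years.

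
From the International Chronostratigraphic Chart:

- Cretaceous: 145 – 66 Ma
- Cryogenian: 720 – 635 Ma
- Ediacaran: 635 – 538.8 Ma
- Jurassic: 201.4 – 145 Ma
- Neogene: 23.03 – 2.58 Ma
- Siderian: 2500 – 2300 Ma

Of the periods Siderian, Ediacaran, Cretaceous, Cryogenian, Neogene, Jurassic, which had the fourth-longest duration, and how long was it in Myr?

Cretaceous, 79 million years

Start − end for each: Siderian 2500 − 2300 = 200; Ediacaran 635 − 538.8 = 96.2; Cretaceous 145 − 66 = 79; Cryogenian 720 − 635 = 85; Neogene 23.03 − 2.58 = 20.45; Jurassic 201.4 − 145 = 56.4.
Ranking these from longest: Siderian > Ediacaran > Cryogenian > Cretaceous > Jurassic > Neogene.
Position 4 in that ranking is Cretaceous, which lasted 79 Myr.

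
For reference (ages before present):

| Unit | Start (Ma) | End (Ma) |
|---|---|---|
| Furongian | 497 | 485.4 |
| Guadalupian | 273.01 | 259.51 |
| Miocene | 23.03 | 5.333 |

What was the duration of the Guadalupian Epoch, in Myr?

13.5 million years

273.01 − 259.51 = 13.5 million years.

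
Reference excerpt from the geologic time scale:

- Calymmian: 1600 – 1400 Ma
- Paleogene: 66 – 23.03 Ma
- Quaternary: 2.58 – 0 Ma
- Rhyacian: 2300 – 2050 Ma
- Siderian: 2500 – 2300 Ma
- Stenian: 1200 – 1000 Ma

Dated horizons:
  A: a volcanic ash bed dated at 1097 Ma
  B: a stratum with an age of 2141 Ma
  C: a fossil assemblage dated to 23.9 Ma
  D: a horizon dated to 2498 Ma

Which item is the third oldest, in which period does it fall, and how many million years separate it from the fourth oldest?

A, in the Stenian; 1073.1 million years to C

Larger Ma means older, so oldest first: D 2498 > B 2141 > A 1097 > C 23.9.
Counting 3 along gives A (1097 Ma); the excerpt puts that inside the Stenian, 1200–1000 Ma.
Next in line is C (23.9 Ma), and 1097 − 23.9 = 1073.1 Myr.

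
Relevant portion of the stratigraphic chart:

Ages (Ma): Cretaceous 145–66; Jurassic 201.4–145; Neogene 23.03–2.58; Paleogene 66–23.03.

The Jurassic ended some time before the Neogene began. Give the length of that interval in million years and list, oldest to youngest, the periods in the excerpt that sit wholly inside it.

121.97 million years; Cretaceous, Paleogene

The Jurassic closes at 145 Ma and the Neogene opens at 23.03 Ma, so the interval is 145 − 23.03 = 121.97 Myr.
A period fits inside if it starts at or after 145 Ma and ends at or before 23.03 Ma; oldest first that gives Cretaceous, Paleogene.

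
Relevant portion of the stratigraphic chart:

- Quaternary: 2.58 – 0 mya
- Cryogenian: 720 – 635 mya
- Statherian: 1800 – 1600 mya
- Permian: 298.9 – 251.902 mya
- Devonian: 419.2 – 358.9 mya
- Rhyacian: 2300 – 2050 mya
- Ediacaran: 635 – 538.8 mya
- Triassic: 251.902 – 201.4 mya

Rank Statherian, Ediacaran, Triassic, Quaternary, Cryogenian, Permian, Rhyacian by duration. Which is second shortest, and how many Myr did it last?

Permian, 46.998 million years

Durations: Statherian 200; Ediacaran 96.2; Triassic 50.502; Quaternary 2.58; Cryogenian 85; Permian 46.998; Rhyacian 250 Myr.
Sorted shortest-first: Quaternary (2.58), Permian (46.998), Triassic (50.502), Cryogenian (85), Ediacaran (96.2), Statherian (200), Rhyacian (250).
The second shortest is Permian at 46.998 Myr.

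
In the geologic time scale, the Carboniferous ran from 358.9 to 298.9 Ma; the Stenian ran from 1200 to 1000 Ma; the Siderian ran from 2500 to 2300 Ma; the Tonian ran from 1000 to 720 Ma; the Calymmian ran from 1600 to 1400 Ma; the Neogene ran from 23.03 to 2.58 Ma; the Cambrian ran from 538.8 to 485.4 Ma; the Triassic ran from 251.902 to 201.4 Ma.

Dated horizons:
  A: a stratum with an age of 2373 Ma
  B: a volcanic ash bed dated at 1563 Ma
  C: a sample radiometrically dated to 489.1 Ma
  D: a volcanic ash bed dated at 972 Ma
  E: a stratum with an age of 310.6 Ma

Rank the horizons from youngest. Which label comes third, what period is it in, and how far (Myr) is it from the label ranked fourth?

D, in the Tonian; 591 million years to B

Sorted youngest-first by Ma: E (310.6), C (489.1), D (972), B (1563), A (2373).
The third youngest is D at 972 Ma, which lies in 1000–720 Ma: the Tonian.
The fourth youngest is B at 1563 Ma; separation = |972 − 1563| = 591 Myr.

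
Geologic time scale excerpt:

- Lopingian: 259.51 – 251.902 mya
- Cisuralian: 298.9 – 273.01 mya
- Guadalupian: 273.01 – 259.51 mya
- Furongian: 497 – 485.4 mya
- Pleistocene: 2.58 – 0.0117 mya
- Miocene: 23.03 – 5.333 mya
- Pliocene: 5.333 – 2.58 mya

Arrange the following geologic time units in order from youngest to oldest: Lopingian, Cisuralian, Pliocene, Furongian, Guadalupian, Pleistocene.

The oldest of these is Furongian (starts 497 Ma) and the youngest is Pleistocene (ends 0.0117 Ma).
In between, by decreasing start age: Cisuralian (298.9), Guadalupian (273.01), Lopingian (259.51), Pliocene (5.333).
Listing youngest first means reversing that sequence.

Pleistocene, Pliocene, Lopingian, Guadalupian, Cisuralian, Furongian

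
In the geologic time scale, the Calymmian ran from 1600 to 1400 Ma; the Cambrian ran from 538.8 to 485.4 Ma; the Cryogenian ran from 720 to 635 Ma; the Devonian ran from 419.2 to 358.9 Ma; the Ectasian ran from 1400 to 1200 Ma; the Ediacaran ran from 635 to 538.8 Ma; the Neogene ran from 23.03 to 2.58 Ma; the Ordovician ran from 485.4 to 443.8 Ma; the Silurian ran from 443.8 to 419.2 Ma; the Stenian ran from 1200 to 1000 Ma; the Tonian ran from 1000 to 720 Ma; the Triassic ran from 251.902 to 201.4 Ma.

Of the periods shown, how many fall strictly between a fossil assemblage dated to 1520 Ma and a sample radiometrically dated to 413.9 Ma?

1520 Ma sits inside the Calymmian (1600–1400) and 413.9 Ma inside the Devonian (419.2–358.9); neither of those is wholly between the two dates.
The listed periods lying completely between them are Ectasian, Stenian, Tonian, Cryogenian, Ediacaran, Cambrian, Ordovician, Silurian — 8 in all.

8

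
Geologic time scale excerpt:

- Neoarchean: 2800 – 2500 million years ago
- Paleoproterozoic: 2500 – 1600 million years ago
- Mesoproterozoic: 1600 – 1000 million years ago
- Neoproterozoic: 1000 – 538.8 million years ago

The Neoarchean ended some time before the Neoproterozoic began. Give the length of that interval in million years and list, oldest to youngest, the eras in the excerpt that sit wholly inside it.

1500 million years; Paleoproterozoic, Mesoproterozoic

End of Neoarchean = 2500 Ma; start of Neoproterozoic = 1000 Ma.
Gap = 2500 − 1000 = 1500 Myr.
Eras wholly inside 2500–1000 Ma: Paleoproterozoic (2500–1600), Mesoproterozoic (1600–1000).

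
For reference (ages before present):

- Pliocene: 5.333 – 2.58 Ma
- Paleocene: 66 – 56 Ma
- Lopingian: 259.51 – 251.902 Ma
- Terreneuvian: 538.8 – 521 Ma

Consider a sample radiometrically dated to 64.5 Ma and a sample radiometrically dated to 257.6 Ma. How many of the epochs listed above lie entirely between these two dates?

The older date is 257.6 Ma and the younger is 64.5 Ma.
No epoch both begins after 257.6 Ma and ends before 64.5 Ma, so the count is 0.

0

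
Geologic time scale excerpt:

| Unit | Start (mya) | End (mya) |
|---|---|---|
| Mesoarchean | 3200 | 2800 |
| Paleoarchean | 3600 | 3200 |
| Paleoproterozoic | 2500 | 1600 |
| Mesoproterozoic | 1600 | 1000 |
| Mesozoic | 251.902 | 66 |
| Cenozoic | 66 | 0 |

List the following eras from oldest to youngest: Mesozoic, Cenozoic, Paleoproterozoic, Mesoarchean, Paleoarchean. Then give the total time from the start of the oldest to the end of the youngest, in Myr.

Paleoarchean → Mesoarchean → Paleoproterozoic → Mesozoic → Cenozoic; total span 3600 Myr

Start ages (Ma): Paleoarchean 3600, Mesoarchean 3200, Paleoproterozoic 2500, Mesozoic 251.902, Cenozoic 66.
Ordered oldest to youngest: Paleoarchean, Mesoarchean, Paleoproterozoic, Mesozoic, Cenozoic.
Span = 3600 − 0 = 3600 Myr.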